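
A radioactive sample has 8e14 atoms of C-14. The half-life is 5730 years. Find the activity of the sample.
A = λN = 9.677e10 decays/year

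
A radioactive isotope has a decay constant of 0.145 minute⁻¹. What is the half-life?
t½ = ln(2)/λ = 4.78 minutes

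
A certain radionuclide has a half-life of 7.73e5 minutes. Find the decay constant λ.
λ = ln(2)/t½ = 8.967e-7 minute⁻¹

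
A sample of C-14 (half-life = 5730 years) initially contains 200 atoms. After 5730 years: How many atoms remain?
N = N₀(1/2)^(t/t½) = 100 atoms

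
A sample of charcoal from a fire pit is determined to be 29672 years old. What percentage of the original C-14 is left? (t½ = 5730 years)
N/N₀ = (1/2)^(t/t½) = 0.02762 = 2.76%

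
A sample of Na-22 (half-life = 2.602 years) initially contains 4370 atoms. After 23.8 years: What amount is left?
N = N₀(1/2)^(t/t½) = 7.709 atoms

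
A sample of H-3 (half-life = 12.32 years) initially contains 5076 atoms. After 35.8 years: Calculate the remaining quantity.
N = N₀(1/2)^(t/t½) = 677.3 atoms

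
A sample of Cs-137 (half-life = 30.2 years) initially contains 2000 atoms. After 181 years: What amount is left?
N = N₀(1/2)^(t/t½) = 31.39 atoms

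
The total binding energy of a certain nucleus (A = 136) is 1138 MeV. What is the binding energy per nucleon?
B.E./A = 1138/136 = 8.368 MeV/nucleon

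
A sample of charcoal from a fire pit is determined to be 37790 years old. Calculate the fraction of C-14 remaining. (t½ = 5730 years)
N/N₀ = (1/2)^(t/t½) = 0.01034 = 1.03%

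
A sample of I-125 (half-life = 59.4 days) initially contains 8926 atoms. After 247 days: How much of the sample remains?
N = N₀(1/2)^(t/t½) = 499.9 atoms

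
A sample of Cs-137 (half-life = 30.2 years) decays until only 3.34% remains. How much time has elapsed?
t = t½ × log₂(N₀/N) = 148.1 years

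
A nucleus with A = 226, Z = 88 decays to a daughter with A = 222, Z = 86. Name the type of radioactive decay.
ΔA = -4, ΔZ = -2 ⇒ alpha decay (α)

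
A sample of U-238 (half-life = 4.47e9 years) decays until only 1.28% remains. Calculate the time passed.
t = t½ × log₂(N₀/N) = 2.811e10 years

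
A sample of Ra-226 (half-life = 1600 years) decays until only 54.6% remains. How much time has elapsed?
t = t½ × log₂(N₀/N) = 1397 years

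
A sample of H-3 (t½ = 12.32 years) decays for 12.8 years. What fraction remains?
N/N₀ = (1/2)^(t/t½) = 0.4867 = 48.7%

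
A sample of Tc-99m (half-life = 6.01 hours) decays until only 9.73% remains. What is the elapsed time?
t = t½ × log₂(N₀/N) = 20.2 hours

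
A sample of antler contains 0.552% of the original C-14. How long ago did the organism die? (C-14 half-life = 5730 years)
Age = t½ × log₂(1/ratio) = 42980 years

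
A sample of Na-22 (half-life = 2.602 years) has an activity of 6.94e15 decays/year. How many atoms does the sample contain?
N = A/λ = 2.605e16 atoms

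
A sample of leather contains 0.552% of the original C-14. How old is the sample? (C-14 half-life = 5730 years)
Age = t½ × log₂(1/ratio) = 42980 years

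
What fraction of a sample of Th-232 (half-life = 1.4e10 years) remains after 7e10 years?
N/N₀ = (1/2)^(t/t½) = 0.03125 = 3.12%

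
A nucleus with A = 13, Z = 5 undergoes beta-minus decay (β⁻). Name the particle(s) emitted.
β⁻: electron (e⁻) + antineutrino (ν̄ₑ)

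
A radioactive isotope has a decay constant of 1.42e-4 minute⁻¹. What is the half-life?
t½ = ln(2)/λ = 4881 minutes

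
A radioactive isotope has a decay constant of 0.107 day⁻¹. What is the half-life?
t½ = ln(2)/λ = 6.478 days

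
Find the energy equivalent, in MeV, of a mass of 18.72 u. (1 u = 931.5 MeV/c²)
E = mc² = 17440 MeV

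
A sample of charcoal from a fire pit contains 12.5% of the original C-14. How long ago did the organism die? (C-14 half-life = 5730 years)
Age = t½ × log₂(1/ratio) = 17190 years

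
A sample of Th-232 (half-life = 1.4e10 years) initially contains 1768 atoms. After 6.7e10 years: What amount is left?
N = N₀(1/2)^(t/t½) = 64.1 atoms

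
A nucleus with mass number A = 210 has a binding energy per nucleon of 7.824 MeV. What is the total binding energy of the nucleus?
B.E. = 7.824 × 210 = 1643 MeV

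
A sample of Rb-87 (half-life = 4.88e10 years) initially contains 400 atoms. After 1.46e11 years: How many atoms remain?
N = N₀(1/2)^(t/t½) = 50.28 atoms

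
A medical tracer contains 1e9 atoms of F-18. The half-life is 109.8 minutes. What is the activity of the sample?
A = λN = 6.313e6 decays/minute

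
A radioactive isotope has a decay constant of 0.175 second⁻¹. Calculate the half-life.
t½ = ln(2)/λ = 3.961 seconds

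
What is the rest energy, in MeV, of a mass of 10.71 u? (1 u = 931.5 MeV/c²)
E = mc² = 9976 MeV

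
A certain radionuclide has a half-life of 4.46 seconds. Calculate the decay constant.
λ = ln(2)/t½ = 0.1554 second⁻¹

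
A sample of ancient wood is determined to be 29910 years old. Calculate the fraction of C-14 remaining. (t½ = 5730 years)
N/N₀ = (1/2)^(t/t½) = 0.02683 = 2.68%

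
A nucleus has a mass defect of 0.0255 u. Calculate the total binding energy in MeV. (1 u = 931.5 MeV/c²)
B.E. = Δm × 931.5 = 23.75 MeV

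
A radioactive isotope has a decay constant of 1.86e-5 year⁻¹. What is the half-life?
t½ = ln(2)/λ = 37270 years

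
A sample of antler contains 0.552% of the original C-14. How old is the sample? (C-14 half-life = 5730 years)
Age = t½ × log₂(1/ratio) = 42980 years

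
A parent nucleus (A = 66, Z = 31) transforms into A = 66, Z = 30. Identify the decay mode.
ΔA = 0, ΔZ = -1 ⇒ beta-plus decay (β⁺) or electron capture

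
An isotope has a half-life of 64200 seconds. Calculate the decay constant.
λ = ln(2)/t½ = 1.08e-5 second⁻¹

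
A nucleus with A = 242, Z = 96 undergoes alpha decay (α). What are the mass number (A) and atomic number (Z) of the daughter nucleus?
Daughter: A = 238, Z = 94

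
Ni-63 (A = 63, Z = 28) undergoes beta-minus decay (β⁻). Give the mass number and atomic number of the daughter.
Daughter: A = 63, Z = 29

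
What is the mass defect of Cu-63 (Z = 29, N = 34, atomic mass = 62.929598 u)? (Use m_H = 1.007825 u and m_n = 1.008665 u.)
Δm = Z·m_H + N·m_n − M = 0.5919 u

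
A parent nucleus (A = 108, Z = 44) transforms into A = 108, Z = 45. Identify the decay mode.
ΔA = 0, ΔZ = +1 ⇒ beta-minus decay (β⁻)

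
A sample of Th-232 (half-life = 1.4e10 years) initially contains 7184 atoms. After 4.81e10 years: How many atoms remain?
N = N₀(1/2)^(t/t½) = 663.9 atoms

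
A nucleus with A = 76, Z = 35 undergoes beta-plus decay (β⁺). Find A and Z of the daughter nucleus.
Daughter: A = 76, Z = 34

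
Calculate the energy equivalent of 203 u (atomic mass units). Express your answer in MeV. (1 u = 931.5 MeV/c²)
E = mc² = 1.891e5 MeV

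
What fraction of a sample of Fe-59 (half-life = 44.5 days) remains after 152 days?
N/N₀ = (1/2)^(t/t½) = 0.0937 = 9.37%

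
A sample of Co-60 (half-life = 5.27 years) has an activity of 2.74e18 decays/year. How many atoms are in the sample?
N = A/λ = 2.083e19 atoms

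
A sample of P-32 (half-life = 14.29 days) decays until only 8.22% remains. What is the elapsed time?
t = t½ × log₂(N₀/N) = 51.51 days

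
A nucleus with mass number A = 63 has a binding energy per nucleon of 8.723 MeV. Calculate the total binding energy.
B.E. = 8.723 × 63 = 549.5 MeV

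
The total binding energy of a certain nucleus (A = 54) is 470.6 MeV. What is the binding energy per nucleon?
B.E./A = 470.6/54 = 8.715 MeV/nucleon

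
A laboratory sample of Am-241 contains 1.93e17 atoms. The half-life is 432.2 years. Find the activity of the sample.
A = λN = 3.095e14 decays/year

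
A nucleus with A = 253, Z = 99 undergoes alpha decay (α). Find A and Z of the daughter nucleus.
Daughter: A = 249, Z = 97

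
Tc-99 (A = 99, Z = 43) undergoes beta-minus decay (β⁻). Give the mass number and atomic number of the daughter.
Daughter: A = 99, Z = 44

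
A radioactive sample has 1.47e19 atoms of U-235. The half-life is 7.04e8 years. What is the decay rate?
A = λN = 1.447e10 decays/year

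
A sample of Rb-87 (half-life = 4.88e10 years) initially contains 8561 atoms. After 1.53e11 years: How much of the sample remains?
N = N₀(1/2)^(t/t½) = 974.4 atoms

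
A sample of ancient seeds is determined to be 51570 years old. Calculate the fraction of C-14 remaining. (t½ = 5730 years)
N/N₀ = (1/2)^(t/t½) = 0.001953 = 0.195%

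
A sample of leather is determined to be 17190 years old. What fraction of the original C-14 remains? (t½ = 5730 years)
N/N₀ = (1/2)^(t/t½) = 0.125 = 12.5%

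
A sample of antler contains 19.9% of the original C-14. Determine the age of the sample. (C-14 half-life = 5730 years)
Age = t½ × log₂(1/ratio) = 13350 years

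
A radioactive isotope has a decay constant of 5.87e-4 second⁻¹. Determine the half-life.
t½ = ln(2)/λ = 1181 seconds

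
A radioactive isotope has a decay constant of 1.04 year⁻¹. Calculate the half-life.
t½ = ln(2)/λ = 0.6665 years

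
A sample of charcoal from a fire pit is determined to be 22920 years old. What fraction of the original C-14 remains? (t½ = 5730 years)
N/N₀ = (1/2)^(t/t½) = 0.0625 = 6.25%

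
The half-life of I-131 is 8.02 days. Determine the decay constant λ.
λ = ln(2)/t½ = 0.08643 day⁻¹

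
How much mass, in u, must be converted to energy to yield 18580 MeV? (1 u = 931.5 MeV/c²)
m = E/c² = 19.95 u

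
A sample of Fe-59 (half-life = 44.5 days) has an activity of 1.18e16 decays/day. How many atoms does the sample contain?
N = A/λ = 7.576e17 atoms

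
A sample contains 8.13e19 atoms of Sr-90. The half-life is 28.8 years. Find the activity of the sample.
A = λN = 1.957e18 decays/year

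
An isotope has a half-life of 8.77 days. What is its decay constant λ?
λ = ln(2)/t½ = 0.07904 day⁻¹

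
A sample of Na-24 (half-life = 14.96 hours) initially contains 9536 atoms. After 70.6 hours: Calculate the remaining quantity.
N = N₀(1/2)^(t/t½) = 362 atoms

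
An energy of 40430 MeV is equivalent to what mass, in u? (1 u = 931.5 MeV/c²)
m = E/c² = 43.4 u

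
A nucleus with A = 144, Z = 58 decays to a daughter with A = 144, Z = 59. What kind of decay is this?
ΔA = 0, ΔZ = +1 ⇒ beta-minus decay (β⁻)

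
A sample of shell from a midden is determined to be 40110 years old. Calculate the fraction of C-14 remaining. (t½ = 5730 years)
N/N₀ = (1/2)^(t/t½) = 0.007812 = 0.781%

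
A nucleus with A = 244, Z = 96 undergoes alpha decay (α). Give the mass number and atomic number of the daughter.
Daughter: A = 240, Z = 94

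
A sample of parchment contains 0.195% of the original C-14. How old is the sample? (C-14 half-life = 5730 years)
Age = t½ × log₂(1/ratio) = 51580 years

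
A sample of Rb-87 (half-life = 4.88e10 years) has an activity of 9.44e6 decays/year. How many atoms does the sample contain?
N = A/λ = 6.646e17 atoms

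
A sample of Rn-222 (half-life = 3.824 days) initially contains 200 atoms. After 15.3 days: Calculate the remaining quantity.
N = N₀(1/2)^(t/t½) = 12.49 atoms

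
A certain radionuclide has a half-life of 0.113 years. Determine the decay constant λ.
λ = ln(2)/t½ = 6.134 year⁻¹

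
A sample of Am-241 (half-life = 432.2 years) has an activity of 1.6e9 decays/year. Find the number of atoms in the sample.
N = A/λ = 9.977e11 atoms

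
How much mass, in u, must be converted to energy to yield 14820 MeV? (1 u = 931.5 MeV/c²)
m = E/c² = 15.91 u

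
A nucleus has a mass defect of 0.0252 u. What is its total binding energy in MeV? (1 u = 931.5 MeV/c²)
B.E. = Δm × 931.5 = 23.47 MeV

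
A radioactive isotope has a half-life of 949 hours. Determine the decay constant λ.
λ = ln(2)/t½ = 7.304e-4 hour⁻¹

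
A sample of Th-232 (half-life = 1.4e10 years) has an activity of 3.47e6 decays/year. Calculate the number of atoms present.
N = A/λ = 7.009e16 atoms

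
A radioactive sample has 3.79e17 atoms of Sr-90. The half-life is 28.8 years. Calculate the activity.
A = λN = 9.122e15 decays/year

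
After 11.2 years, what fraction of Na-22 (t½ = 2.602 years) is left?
N/N₀ = (1/2)^(t/t½) = 0.05061 = 5.06%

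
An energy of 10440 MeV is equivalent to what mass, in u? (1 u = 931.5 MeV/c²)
m = E/c² = 11.21 u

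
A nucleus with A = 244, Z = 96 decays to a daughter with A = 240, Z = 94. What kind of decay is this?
ΔA = -4, ΔZ = -2 ⇒ alpha decay (α)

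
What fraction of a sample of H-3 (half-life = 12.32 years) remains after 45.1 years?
N/N₀ = (1/2)^(t/t½) = 0.07907 = 7.91%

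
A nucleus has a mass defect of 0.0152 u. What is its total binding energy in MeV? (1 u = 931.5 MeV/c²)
B.E. = Δm × 931.5 = 14.16 MeV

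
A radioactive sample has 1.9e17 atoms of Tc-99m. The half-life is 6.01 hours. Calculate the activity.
A = λN = 2.191e16 decays/hour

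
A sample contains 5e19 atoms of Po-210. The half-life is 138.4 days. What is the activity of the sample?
A = λN = 2.504e17 decays/day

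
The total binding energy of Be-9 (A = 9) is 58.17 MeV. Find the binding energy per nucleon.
B.E./A = 58.17/9 = 6.463 MeV/nucleon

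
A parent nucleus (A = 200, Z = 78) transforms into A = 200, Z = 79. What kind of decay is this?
ΔA = 0, ΔZ = +1 ⇒ beta-minus decay (β⁻)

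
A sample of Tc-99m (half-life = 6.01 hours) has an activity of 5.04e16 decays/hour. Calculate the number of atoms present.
N = A/λ = 4.37e17 atoms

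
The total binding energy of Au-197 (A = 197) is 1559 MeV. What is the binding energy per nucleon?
B.E./A = 1559/197 = 7.914 MeV/nucleon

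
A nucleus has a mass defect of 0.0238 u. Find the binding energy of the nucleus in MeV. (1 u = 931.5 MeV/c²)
B.E. = Δm × 931.5 = 22.17 MeV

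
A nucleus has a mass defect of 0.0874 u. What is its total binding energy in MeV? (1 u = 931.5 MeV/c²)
B.E. = Δm × 931.5 = 81.41 MeV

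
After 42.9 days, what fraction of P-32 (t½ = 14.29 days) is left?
N/N₀ = (1/2)^(t/t½) = 0.1248 = 12.5%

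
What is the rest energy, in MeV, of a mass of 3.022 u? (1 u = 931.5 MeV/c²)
E = mc² = 2815 MeV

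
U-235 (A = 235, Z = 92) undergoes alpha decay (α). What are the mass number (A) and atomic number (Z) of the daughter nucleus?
Daughter: A = 231, Z = 90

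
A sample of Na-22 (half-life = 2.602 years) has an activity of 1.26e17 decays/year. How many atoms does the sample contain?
N = A/λ = 4.73e17 atoms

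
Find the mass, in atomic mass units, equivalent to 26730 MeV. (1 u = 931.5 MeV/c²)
m = E/c² = 28.7 u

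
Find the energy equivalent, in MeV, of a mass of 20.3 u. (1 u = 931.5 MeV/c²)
E = mc² = 18910 MeV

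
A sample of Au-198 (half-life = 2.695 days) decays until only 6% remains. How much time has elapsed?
t = t½ × log₂(N₀/N) = 10.94 days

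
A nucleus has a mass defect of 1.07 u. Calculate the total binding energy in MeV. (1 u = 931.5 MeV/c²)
B.E. = Δm × 931.5 = 996.7 MeV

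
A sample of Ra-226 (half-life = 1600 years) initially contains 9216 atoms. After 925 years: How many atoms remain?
N = N₀(1/2)^(t/t½) = 6173 atoms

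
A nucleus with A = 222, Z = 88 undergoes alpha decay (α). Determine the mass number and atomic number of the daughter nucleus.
Daughter: A = 218, Z = 86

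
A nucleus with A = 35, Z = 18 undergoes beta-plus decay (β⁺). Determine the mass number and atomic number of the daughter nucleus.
Daughter: A = 35, Z = 17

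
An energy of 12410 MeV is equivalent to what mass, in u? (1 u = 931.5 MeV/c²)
m = E/c² = 13.32 u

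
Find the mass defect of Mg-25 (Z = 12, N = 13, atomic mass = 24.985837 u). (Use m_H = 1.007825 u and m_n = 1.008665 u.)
Δm = Z·m_H + N·m_n − M = 0.2207 u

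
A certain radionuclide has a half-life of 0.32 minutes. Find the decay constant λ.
λ = ln(2)/t½ = 2.166 minute⁻¹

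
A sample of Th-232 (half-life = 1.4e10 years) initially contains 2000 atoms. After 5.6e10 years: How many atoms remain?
N = N₀(1/2)^(t/t½) = 125 atoms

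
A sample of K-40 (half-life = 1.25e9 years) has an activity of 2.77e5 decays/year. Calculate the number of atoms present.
N = A/λ = 4.995e14 atoms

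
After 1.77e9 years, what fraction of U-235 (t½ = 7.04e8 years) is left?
N/N₀ = (1/2)^(t/t½) = 0.175 = 17.5%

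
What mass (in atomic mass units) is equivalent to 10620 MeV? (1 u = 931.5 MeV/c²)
m = E/c² = 11.4 u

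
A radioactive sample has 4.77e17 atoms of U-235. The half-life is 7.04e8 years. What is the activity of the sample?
A = λN = 4.696e8 decays/year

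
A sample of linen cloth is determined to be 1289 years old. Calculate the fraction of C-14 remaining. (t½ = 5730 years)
N/N₀ = (1/2)^(t/t½) = 0.8556 = 85.6%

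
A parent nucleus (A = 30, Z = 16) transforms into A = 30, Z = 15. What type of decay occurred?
ΔA = 0, ΔZ = -1 ⇒ beta-plus decay (β⁺) or electron capture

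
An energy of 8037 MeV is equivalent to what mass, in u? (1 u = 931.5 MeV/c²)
m = E/c² = 8.628 u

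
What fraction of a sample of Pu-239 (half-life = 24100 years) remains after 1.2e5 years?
N/N₀ = (1/2)^(t/t½) = 0.0317 = 3.17%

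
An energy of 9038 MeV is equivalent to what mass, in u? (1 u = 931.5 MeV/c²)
m = E/c² = 9.703 u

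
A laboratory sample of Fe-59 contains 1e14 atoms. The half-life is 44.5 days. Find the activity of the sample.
A = λN = 1.558e12 decays/day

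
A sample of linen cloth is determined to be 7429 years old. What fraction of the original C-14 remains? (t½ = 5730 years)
N/N₀ = (1/2)^(t/t½) = 0.4071 = 40.7%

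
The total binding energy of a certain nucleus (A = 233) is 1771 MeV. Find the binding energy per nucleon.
B.E./A = 1771/233 = 7.601 MeV/nucleon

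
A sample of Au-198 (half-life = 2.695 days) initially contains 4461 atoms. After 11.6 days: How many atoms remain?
N = N₀(1/2)^(t/t½) = 225.8 atoms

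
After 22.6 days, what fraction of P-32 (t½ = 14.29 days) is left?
N/N₀ = (1/2)^(t/t½) = 0.3341 = 33.4%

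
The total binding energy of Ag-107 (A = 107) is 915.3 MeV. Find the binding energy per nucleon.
B.E./A = 915.3/107 = 8.554 MeV/nucleon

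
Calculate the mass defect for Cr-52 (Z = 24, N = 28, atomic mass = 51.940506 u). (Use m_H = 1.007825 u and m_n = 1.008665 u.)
Δm = Z·m_H + N·m_n − M = 0.4899 u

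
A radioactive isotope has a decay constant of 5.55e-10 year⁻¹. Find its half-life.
t½ = ln(2)/λ = 1.249e9 years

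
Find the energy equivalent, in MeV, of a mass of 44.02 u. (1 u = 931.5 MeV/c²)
E = mc² = 41000 MeV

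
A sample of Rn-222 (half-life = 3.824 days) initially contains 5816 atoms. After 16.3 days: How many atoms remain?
N = N₀(1/2)^(t/t½) = 303 atoms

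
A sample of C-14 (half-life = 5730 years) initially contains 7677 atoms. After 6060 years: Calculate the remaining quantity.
N = N₀(1/2)^(t/t½) = 3688 atoms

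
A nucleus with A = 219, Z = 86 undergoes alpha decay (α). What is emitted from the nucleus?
α particle = ⁴₂He (2 protons + 2 neutrons)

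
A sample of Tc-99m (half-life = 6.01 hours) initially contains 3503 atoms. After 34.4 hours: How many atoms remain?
N = N₀(1/2)^(t/t½) = 66.28 atoms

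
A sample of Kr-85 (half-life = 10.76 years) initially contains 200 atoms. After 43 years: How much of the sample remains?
N = N₀(1/2)^(t/t½) = 12.53 atoms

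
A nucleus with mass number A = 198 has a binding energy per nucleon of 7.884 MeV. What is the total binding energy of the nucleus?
B.E. = 7.884 × 198 = 1561 MeV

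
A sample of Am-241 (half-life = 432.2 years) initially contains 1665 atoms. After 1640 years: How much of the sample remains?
N = N₀(1/2)^(t/t½) = 120 atoms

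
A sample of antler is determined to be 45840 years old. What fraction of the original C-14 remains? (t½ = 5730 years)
N/N₀ = (1/2)^(t/t½) = 0.003906 = 0.391%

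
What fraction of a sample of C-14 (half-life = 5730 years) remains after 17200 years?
N/N₀ = (1/2)^(t/t½) = 0.1248 = 12.5%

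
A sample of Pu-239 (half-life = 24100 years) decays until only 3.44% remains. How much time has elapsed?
t = t½ × log₂(N₀/N) = 1.172e5 years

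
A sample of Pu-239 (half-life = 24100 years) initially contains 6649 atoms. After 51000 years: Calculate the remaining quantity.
N = N₀(1/2)^(t/t½) = 1534 atoms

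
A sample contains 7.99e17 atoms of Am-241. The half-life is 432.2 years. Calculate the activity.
A = λN = 1.281e15 decays/year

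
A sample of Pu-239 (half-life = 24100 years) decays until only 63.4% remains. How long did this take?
t = t½ × log₂(N₀/N) = 15840 years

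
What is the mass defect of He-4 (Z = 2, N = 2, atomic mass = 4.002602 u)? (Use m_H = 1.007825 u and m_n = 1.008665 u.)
Δm = Z·m_H + N·m_n − M = 0.03038 u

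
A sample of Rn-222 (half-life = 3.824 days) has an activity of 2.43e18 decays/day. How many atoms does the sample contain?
N = A/λ = 1.341e19 atoms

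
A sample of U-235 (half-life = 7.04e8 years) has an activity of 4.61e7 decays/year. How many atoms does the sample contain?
N = A/λ = 4.682e16 atoms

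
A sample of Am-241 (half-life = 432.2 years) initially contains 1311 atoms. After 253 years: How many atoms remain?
N = N₀(1/2)^(t/t½) = 873.7 atoms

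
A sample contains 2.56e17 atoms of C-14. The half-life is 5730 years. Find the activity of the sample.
A = λN = 3.097e13 decays/year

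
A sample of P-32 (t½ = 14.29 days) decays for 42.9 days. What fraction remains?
N/N₀ = (1/2)^(t/t½) = 0.1248 = 12.5%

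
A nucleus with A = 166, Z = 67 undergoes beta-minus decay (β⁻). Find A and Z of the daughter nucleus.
Daughter: A = 166, Z = 68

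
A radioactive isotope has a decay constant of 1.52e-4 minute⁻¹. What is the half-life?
t½ = ln(2)/λ = 4560 minutes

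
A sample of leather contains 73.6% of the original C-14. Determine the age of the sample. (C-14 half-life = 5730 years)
Age = t½ × log₂(1/ratio) = 2534 years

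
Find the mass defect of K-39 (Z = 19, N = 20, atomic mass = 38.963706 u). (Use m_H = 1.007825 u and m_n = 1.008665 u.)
Δm = Z·m_H + N·m_n − M = 0.3583 u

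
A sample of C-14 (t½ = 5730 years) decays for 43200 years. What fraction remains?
N/N₀ = (1/2)^(t/t½) = 0.005376 = 0.538%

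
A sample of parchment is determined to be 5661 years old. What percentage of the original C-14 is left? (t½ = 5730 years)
N/N₀ = (1/2)^(t/t½) = 0.5042 = 50.4%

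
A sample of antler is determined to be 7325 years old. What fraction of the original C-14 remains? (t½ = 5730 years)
N/N₀ = (1/2)^(t/t½) = 0.4123 = 41.2%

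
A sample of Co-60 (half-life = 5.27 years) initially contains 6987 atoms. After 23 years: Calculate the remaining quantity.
N = N₀(1/2)^(t/t½) = 339.2 atoms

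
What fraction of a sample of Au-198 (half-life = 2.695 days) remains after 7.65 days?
N/N₀ = (1/2)^(t/t½) = 0.1398 = 14%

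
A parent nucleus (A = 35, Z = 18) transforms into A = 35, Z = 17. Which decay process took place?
ΔA = 0, ΔZ = -1 ⇒ beta-plus decay (β⁺) or electron capture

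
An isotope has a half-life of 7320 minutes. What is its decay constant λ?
λ = ln(2)/t½ = 9.469e-5 minute⁻¹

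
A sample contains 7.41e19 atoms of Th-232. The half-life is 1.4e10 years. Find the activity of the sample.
A = λN = 3.669e9 decays/year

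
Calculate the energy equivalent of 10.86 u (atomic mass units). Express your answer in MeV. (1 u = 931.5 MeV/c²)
E = mc² = 10120 MeV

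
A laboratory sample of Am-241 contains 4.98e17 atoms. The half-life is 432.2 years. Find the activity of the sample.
A = λN = 7.987e14 decays/year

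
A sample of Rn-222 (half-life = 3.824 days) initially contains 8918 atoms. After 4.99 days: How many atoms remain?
N = N₀(1/2)^(t/t½) = 3610 atoms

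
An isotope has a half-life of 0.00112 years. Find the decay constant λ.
λ = ln(2)/t½ = 618.9 year⁻¹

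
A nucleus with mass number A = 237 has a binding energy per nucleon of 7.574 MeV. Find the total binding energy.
B.E. = 7.574 × 237 = 1795 MeV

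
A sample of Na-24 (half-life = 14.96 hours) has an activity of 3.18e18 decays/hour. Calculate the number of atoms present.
N = A/λ = 6.863e19 atoms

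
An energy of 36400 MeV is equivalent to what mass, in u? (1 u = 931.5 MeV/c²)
m = E/c² = 39.08 u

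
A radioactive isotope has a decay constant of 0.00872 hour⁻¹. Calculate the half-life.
t½ = ln(2)/λ = 79.49 hours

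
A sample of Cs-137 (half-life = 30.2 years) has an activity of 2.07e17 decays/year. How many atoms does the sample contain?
N = A/λ = 9.019e18 atoms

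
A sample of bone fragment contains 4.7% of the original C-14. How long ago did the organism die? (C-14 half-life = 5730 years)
Age = t½ × log₂(1/ratio) = 25280 years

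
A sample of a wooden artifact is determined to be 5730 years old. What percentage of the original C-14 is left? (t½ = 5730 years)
N/N₀ = (1/2)^(t/t½) = 0.5 = 50%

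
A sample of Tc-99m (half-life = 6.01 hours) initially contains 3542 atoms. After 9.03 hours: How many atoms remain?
N = N₀(1/2)^(t/t½) = 1250 atoms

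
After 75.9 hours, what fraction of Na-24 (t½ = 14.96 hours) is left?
N/N₀ = (1/2)^(t/t½) = 0.0297 = 2.97%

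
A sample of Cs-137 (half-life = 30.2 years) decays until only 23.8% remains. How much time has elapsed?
t = t½ × log₂(N₀/N) = 62.54 years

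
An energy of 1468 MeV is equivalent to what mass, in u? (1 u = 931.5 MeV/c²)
m = E/c² = 1.576 u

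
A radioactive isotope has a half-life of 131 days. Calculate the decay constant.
λ = ln(2)/t½ = 0.005291 day⁻¹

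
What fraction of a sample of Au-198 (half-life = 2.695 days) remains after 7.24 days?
N/N₀ = (1/2)^(t/t½) = 0.1553 = 15.5%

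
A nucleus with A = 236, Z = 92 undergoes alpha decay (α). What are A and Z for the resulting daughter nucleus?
Daughter: A = 232, Z = 90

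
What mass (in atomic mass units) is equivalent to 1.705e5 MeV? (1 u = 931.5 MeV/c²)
m = E/c² = 183 u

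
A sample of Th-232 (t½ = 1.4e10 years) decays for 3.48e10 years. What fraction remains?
N/N₀ = (1/2)^(t/t½) = 0.1785 = 17.9%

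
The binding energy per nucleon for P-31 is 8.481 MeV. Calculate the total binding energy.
B.E. = 8.481 × 31 = 262.9 MeV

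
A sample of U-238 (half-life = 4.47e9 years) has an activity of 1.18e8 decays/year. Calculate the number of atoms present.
N = A/λ = 7.61e17 atoms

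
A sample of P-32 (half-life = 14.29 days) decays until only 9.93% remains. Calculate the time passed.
t = t½ × log₂(N₀/N) = 47.62 days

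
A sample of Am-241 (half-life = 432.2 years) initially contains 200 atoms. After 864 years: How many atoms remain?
N = N₀(1/2)^(t/t½) = 50.03 atoms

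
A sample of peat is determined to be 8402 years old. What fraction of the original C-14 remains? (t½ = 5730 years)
N/N₀ = (1/2)^(t/t½) = 0.3619 = 36.2%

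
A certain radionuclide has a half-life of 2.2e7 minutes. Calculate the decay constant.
λ = ln(2)/t½ = 3.151e-8 minute⁻¹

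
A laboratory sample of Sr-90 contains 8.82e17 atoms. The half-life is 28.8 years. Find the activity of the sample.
A = λN = 2.123e16 decays/year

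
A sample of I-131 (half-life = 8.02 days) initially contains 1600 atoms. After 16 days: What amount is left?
N = N₀(1/2)^(t/t½) = 401.4 atoms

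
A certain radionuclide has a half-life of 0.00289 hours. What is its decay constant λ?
λ = ln(2)/t½ = 239.8 hour⁻¹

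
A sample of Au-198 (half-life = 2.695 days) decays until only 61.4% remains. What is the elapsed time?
t = t½ × log₂(N₀/N) = 1.896 days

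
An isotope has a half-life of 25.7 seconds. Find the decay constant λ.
λ = ln(2)/t½ = 0.02697 second⁻¹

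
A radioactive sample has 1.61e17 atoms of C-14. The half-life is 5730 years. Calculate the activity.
A = λN = 1.948e13 decays/year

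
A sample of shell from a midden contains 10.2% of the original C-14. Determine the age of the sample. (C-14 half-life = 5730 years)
Age = t½ × log₂(1/ratio) = 18870 years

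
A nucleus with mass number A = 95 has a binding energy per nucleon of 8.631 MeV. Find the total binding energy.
B.E. = 8.631 × 95 = 819.9 MeV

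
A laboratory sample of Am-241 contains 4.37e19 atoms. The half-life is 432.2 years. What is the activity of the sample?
A = λN = 7.008e16 decays/year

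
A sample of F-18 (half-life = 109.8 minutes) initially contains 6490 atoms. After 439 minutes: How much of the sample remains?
N = N₀(1/2)^(t/t½) = 406.1 atoms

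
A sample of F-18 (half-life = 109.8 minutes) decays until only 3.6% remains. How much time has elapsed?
t = t½ × log₂(N₀/N) = 526.6 minutes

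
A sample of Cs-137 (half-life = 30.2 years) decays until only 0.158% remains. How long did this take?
t = t½ × log₂(N₀/N) = 281 years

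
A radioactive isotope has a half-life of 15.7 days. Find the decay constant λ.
λ = ln(2)/t½ = 0.04415 day⁻¹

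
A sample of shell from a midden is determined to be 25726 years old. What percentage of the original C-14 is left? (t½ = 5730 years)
N/N₀ = (1/2)^(t/t½) = 0.04451 = 4.45%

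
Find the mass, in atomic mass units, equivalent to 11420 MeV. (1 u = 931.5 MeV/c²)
m = E/c² = 12.26 u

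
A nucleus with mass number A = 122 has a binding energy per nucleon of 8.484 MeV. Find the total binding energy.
B.E. = 8.484 × 122 = 1035 MeV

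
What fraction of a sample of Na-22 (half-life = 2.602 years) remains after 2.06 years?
N/N₀ = (1/2)^(t/t½) = 0.5777 = 57.8%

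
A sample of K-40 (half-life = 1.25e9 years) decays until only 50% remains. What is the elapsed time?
t = t½ × log₂(N₀/N) = 1.25e9 years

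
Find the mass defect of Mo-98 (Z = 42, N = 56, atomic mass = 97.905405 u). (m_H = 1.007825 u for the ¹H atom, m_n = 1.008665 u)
Δm = Z·m_H + N·m_n − M = 0.9085 u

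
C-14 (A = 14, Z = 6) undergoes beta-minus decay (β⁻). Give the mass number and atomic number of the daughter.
Daughter: A = 14, Z = 7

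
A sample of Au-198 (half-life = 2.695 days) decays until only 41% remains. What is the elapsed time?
t = t½ × log₂(N₀/N) = 3.467 days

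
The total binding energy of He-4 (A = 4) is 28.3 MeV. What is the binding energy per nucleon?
B.E./A = 28.3/4 = 7.075 MeV/nucleon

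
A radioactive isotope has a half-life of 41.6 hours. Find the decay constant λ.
λ = ln(2)/t½ = 0.01666 hour⁻¹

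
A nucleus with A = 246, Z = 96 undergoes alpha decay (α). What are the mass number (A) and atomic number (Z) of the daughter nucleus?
Daughter: A = 242, Z = 94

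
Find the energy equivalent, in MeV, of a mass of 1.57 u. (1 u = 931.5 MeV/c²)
E = mc² = 1462 MeV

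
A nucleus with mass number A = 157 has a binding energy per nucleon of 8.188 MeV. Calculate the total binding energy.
B.E. = 8.188 × 157 = 1286 MeV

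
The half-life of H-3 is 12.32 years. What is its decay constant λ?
λ = ln(2)/t½ = 0.05626 year⁻¹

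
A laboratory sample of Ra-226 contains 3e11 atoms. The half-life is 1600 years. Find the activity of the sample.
A = λN = 1.3e8 decays/year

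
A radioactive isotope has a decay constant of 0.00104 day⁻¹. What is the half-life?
t½ = ln(2)/λ = 666.5 days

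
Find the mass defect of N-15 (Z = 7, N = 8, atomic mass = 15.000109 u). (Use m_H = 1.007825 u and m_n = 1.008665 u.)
Δm = Z·m_H + N·m_n − M = 0.124 u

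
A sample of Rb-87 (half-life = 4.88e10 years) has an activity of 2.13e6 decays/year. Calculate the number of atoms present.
N = A/λ = 1.5e17 atoms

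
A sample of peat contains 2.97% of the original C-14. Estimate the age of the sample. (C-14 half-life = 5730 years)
Age = t½ × log₂(1/ratio) = 29070 years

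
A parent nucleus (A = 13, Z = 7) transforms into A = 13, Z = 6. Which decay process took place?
ΔA = 0, ΔZ = -1 ⇒ beta-plus decay (β⁺) or electron capture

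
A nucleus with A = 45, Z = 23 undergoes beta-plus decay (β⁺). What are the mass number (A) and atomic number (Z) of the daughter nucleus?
Daughter: A = 45, Z = 22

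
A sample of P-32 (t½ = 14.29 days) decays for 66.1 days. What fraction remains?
N/N₀ = (1/2)^(t/t½) = 0.04051 = 4.05%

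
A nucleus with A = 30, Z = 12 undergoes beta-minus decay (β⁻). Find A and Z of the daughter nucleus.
Daughter: A = 30, Z = 13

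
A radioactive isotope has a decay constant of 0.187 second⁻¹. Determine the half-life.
t½ = ln(2)/λ = 3.707 seconds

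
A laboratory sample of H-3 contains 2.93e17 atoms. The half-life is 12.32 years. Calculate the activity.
A = λN = 1.648e16 decays/year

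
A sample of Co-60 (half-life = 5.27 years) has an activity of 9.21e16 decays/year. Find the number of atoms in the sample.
N = A/λ = 7.002e17 atoms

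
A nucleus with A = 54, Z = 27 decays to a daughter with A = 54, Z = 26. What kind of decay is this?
ΔA = 0, ΔZ = -1 ⇒ beta-plus decay (β⁺) or electron capture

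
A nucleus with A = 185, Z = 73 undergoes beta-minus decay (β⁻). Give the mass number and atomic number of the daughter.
Daughter: A = 185, Z = 74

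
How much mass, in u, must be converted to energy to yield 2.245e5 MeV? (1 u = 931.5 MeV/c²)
m = E/c² = 241 u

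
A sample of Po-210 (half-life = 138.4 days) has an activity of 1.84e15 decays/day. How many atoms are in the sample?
N = A/λ = 3.674e17 atoms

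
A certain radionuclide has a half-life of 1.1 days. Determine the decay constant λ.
λ = ln(2)/t½ = 0.6301 day⁻¹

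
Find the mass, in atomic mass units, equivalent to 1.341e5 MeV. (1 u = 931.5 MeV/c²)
m = E/c² = 144 u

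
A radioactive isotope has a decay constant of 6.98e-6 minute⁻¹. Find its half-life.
t½ = ln(2)/λ = 99300 minutes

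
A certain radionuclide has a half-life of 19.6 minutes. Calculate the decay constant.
λ = ln(2)/t½ = 0.03536 minute⁻¹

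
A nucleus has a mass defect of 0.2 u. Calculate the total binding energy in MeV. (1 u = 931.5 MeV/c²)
B.E. = Δm × 931.5 = 186.3 MeV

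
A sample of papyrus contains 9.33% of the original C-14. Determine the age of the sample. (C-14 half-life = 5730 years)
Age = t½ × log₂(1/ratio) = 19610 years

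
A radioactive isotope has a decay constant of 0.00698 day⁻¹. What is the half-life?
t½ = ln(2)/λ = 99.3 days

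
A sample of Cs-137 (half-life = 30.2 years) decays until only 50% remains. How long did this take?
t = t½ × log₂(N₀/N) = 30.2 years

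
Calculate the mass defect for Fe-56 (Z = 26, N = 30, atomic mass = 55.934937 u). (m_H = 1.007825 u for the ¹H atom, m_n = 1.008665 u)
Δm = Z·m_H + N·m_n − M = 0.5285 u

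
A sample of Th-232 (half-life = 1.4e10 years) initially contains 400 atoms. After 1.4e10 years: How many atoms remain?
N = N₀(1/2)^(t/t½) = 200 atoms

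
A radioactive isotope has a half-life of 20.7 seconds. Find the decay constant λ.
λ = ln(2)/t½ = 0.03349 second⁻¹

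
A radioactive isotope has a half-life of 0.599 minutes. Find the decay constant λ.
λ = ln(2)/t½ = 1.157 minute⁻¹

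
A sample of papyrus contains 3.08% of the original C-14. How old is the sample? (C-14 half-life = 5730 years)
Age = t½ × log₂(1/ratio) = 28770 years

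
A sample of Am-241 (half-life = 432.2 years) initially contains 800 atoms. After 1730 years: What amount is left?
N = N₀(1/2)^(t/t½) = 49.9 atoms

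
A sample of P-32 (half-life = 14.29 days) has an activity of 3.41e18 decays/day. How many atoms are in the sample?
N = A/λ = 7.03e19 atoms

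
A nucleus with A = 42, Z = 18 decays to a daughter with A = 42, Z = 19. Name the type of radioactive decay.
ΔA = 0, ΔZ = +1 ⇒ beta-minus decay (β⁻)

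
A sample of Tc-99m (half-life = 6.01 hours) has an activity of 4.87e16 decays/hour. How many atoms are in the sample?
N = A/λ = 4.223e17 atoms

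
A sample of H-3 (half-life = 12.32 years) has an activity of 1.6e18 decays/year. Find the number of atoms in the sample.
N = A/λ = 2.844e19 atoms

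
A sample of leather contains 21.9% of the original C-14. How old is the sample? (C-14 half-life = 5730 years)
Age = t½ × log₂(1/ratio) = 12550 years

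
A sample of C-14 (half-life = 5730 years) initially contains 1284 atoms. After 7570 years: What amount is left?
N = N₀(1/2)^(t/t½) = 513.9 atoms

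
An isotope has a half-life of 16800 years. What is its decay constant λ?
λ = ln(2)/t½ = 4.126e-5 year⁻¹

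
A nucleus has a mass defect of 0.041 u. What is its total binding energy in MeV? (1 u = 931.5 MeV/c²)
B.E. = Δm × 931.5 = 38.19 MeV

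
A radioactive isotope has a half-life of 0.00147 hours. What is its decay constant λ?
λ = ln(2)/t½ = 471.5 hour⁻¹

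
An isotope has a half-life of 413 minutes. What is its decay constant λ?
λ = ln(2)/t½ = 0.001678 minute⁻¹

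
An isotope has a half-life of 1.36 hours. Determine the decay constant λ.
λ = ln(2)/t½ = 0.5097 hour⁻¹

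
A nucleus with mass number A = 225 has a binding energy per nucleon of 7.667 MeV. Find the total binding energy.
B.E. = 7.667 × 225 = 1725 MeV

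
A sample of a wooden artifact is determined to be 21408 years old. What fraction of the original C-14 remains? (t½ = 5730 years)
N/N₀ = (1/2)^(t/t½) = 0.07504 = 7.5%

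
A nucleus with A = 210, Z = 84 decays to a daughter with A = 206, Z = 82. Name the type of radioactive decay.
ΔA = -4, ΔZ = -2 ⇒ alpha decay (α)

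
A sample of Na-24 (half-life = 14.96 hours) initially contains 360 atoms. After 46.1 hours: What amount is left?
N = N₀(1/2)^(t/t½) = 42.53 atoms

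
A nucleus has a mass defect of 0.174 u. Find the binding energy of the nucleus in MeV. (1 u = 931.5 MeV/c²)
B.E. = Δm × 931.5 = 162.1 MeV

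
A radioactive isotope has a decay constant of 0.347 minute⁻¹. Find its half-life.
t½ = ln(2)/λ = 1.998 minutes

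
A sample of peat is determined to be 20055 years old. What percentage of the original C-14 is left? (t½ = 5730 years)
N/N₀ = (1/2)^(t/t½) = 0.08839 = 8.84%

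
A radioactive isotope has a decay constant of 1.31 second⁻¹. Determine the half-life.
t½ = ln(2)/λ = 0.5291 seconds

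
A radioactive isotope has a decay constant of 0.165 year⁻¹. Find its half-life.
t½ = ln(2)/λ = 4.201 years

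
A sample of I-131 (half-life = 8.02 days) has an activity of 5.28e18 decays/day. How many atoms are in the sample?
N = A/λ = 6.109e19 atoms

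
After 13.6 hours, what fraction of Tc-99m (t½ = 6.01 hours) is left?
N/N₀ = (1/2)^(t/t½) = 0.2084 = 20.8%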